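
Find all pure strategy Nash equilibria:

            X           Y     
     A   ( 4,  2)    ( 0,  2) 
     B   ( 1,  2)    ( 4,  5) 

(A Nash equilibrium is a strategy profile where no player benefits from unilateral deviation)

Nash equilibrium: (A, X), (B, Y)

Work:
Best responses:
  P1 vs X: payoffs [4, 1] → best response A (payoff 4)
  P1 vs Y: payoffs [0, 4] → best response B (payoff 4)
  P2 vs A: payoffs [2, 2] → best response X/Y (payoff 2)
  P2 vs B: payoffs [2, 5] → best response Y (payoff 5)
Mutual best responses: (A,X), (B,Y) → Nash equilibria.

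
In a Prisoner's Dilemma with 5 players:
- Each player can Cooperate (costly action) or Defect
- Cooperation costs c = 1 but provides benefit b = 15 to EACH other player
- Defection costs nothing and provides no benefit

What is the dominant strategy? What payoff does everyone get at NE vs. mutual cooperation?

Dominant: Defect; NE payoff = 0; Coop payoff = 59

Work:
Defect dominates (saves cost c = 1, benefit to others is external)
NE: All defect → everyone gets 0
If all cooperate: each receives (4)×15 - 1 = 59
Social dilemma: 59 > 0 but NE gives 0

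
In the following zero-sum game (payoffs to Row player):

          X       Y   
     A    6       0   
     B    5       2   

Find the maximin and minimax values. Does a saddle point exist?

Maximin = 2, Minimax = 2, Saddle: True

Work:
Row minimums: [0, 2] → maximin = 2
Column maximums: [6, 2] → minimax = 2
Saddle point exists! Game value = 2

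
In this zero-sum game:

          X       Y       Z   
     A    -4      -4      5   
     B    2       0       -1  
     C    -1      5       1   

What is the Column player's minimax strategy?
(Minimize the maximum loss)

Column should play X, value = 2

Work:
Column player minimizes Row's maximum payoff:
Column X: max payoff to Row = 2
Column Y: max payoff to Row = 5
Column Z: max payoff to Row = 5
Minimum is 2, achieved by column X.
Minimax strategy: X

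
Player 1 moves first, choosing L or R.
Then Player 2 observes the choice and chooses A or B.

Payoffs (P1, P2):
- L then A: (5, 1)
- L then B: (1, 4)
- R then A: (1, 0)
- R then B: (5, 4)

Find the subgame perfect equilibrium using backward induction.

P1 plays R, P2 plays B after L and B after R; Payoff (5, 4)

Work:
Backward induction:
After L: P2 chooses B → P1 gets 1
After R: P2 chooses B → P1 gets 5
P1 chooses R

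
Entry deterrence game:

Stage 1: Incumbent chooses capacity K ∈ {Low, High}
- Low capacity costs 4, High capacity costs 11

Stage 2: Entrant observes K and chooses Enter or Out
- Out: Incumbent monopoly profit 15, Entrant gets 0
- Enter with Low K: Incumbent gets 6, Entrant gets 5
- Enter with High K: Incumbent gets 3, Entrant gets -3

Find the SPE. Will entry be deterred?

SPE: (High, Enter|Low, Out|High); Entry deterred. Incumbent net profit = 4

Work:
After Low K: Entrant enters (5 > 0)
After High K: Entrant stays out (-3 < 0)
Incumbent: Low → 6−4=2, High → 15−11=4
Incumbent chooses High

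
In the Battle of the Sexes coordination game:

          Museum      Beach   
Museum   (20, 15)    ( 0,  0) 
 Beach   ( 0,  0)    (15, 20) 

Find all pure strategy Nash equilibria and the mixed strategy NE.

Pure NE: (Museum, Museum) and (Beach, Beach); Mixed NE: p = 0.5714, q = 0.4286

Work:
Check pure NE:
(Museum, Museum): (20, 15) - no unilateral deviation beneficial
(Beach, Beach): (15, 20) - no unilateral deviation beneficial
Mixed NE: P1 plays Museum with p = 0.5714, P2 plays Museum with q = 0.4286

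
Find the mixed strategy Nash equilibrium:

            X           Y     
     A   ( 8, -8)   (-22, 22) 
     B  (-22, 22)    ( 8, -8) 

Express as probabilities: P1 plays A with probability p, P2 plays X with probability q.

p = 0.5, q = 0.5

Work:
Find probabilities that make opponent indifferent:
P2 chooses q to make P1 indifferent between A and B
P1 chooses p to make P2 indifferent between X and Y
Mixed NE: P1 plays (A: 0.5, B: 0.5), P2 plays (X: 0.5, Y: 0.5)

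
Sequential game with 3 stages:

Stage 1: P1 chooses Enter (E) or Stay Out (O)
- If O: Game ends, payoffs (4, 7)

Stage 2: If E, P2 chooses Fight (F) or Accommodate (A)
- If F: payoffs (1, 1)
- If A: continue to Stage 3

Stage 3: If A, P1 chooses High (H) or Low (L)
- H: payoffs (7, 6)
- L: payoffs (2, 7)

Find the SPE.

SPE: (E, A, H); Outcome (7, 6)

Work:
Stage 3: P1 chooses H (7 vs 2)
Stage 2: P2: F->1, A->6 (anticipating H). Choose A
Stage 1: P1: O->4, E->7 (anticipating A, H). Choose E
SPE path: E -> A -> H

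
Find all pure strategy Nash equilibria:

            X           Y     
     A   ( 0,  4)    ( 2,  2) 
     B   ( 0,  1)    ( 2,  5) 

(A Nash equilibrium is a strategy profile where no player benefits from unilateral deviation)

Nash equilibrium: (A, X), (B, Y)

Work:
Best responses:
  P1 vs X: payoffs [0, 0] → best response A/B (payoff 0)
  P1 vs Y: payoffs [2, 2] → best response A/B (payoff 2)
  P2 vs A: payoffs [4, 2] → best response X (payoff 4)
  P2 vs B: payoffs [1, 5] → best response Y (payoff 5)
Mutual best responses: (A,X), (B,Y) → Nash equilibria.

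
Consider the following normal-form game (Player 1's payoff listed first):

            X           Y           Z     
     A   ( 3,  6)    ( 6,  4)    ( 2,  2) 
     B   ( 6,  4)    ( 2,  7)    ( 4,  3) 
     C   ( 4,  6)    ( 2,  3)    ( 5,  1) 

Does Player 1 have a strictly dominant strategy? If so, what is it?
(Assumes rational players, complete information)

No strictly dominant strategy exists for Player 1

Work:
A strategy strictly dominates another if it gives a strictly higher payoff against every opponent action. Compare each pair of P1's strategies column-by-column:
  A vs B: [3 vs 6, 6 vs 2, 2 vs 4] → A does not strictly dominate B (column X: 3 ≤ 6)
  A vs C: [3 vs 4, 6 vs 2, 2 vs 5] → A does not strictly dominate C (column X: 3 ≤ 4)
  B vs A: [6 vs 3, 2 vs 6, 4 vs 2] → B does not strictly dominate A (column Y: 2 ≤ 6)
  B vs C: [6 vs 4, 2 vs 2, 4 vs 5] → B does not strictly dominate C (column Y: 2 ≤ 2)
  C vs A: [4 vs 3, 2 vs 6, 5 vs 2] → C does not strictly dominate A (column Y: 2 ≤ 6)
  C vs B: [4 vs 6, 2 vs 2, 5 vs 4] → C does not strictly dominate B (column X: 4 ≤ 6)
No single strategy strictly dominates all others → no strictly dominant strategy.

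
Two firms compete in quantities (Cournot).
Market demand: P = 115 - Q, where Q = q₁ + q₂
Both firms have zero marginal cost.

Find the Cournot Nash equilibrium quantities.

q₁* = q₂* = 38.33; P* = 38.33

Work:
Profit: π_i = P·q_i = (a - q_i - q_j)·q_i
FOC: ∂π_i/∂q_i = a - 2q_i - q_j = 0
Reaction function: q_i = (115 - q_j)/2
Symmetry: q* = 115/3 = 38.33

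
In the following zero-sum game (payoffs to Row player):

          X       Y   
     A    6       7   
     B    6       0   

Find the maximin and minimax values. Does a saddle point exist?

Maximin = 6, Minimax = 6, Saddle: True

Work:
Row minimums: [6, 0] → maximin = 6
Column maximums: [6, 7] → minimax = 6
Saddle point exists! Game value = 6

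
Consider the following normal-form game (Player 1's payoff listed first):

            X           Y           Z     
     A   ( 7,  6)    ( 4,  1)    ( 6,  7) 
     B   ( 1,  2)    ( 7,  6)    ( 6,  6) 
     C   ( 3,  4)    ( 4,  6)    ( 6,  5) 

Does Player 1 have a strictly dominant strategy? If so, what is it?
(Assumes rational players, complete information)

No strictly dominant strategy exists for Player 1

Work:
A strategy strictly dominates another if it gives a strictly higher payoff against every opponent action. Compare each pair of P1's strategies column-by-column:
  A vs B: [7 vs 1, 4 vs 7, 6 vs 6] → A does not strictly dominate B (column Y: 4 ≤ 7)
  A vs C: [7 vs 3, 4 vs 4, 6 vs 6] → A does not strictly dominate C (column Y: 4 ≤ 4)
  B vs A: [1 vs 7, 7 vs 4, 6 vs 6] → B does not strictly dominate A (column X: 1 ≤ 7)
  B vs C: [1 vs 3, 7 vs 4, 6 vs 6] → B does not strictly dominate C (column X: 1 ≤ 3)
  C vs A: [3 vs 7, 4 vs 4, 6 vs 6] → C does not strictly dominate A (column X: 3 ≤ 7)
  C vs B: [3 vs 1, 4 vs 7, 6 vs 6] → C does not strictly dominate B (column Y: 4 ≤ 7)
No single strategy strictly dominates all others → no strictly dominant strategy.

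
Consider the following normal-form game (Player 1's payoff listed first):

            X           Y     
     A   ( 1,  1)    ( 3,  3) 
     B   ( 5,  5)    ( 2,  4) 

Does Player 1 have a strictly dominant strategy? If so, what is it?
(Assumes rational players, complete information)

No strictly dominant strategy exists for Player 1

Work:
A strategy strictly dominates another if it gives a strictly higher payoff against every opponent action. Compare each pair of P1's strategies column-by-column:
  A vs B: [1 vs 5, 3 vs 2] → A does not strictly dominate B (column X: 1 ≤ 5)
  B vs A: [5 vs 1, 2 vs 3] → B does not strictly dominate A (column Y: 2 ≤ 3)
No single strategy strictly dominates all others → no strictly dominant strategy.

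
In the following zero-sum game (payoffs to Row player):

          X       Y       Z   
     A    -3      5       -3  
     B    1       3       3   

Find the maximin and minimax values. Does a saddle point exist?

Maximin = 1, Minimax = 1, Saddle: True

Work:
Row minimums: [-3, 1] → maximin = 1
Column maximums: [1, 5, 3] → minimax = 1
Saddle point exists! Game value = 1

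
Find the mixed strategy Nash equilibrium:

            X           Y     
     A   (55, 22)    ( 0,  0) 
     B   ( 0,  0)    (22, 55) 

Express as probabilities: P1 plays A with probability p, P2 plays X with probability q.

p = 0.7143, q = 0.2857

Work:
Find probabilities that make opponent indifferent:
P2 chooses q to make P1 indifferent between A and B
P1 chooses p to make P2 indifferent between X and Y
Mixed NE: P1 plays (A: 0.7143, B: 0.2857), P2 plays (X: 0.2857, Y: 0.7143)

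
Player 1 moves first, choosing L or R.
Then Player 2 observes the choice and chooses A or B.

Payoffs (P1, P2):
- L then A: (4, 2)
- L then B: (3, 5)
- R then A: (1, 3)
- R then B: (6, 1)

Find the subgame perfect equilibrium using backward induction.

P1 plays L, P2 plays B after L and A after R; Payoff (3, 5)

Work:
Backward induction:
After L: P2 chooses B → P1 gets 3
After R: P2 chooses A → P1 gets 1
P1 chooses L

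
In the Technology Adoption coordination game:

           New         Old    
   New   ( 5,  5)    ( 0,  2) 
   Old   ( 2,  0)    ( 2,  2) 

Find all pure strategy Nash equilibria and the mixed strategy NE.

Pure NE: (New, New) and (Old, Old); Mixed NE: p = 0.4, q = 0.4

Work:
Check pure NE:
(New, New): (5, 5) - no unilateral deviation beneficial
(Old, Old): (2, 2) - no unilateral deviation beneficial
Mixed NE: P1 plays New with p = 0.4, P2 plays New with q = 0.4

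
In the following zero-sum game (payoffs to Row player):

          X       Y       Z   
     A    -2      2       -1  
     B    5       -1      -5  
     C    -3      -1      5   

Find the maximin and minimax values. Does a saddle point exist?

Maximin = -2, Minimax = 2, Saddle: False

Work:
Row minimums: [-2, -5, -3] → maximin = -2
Column maximums: [5, 2, 5] → minimax = 2
No saddle point (maximin ≠ minimax). Mixed strategy needed.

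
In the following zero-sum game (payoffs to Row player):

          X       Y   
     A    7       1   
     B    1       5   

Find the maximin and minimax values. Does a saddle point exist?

Maximin = 1, Minimax = 5, Saddle: False

Work:
Row minimums: [1, 1] → maximin = 1
Column maximums: [7, 5] → minimax = 5
No saddle point (maximin ≠ minimax). Mixed strategy needed.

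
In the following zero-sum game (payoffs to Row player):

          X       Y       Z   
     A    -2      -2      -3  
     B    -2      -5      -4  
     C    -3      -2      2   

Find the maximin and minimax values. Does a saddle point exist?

Maximin = -3, Minimax = -2, Saddle: False

Work:
Row minimums: [-3, -5, -3] → maximin = -3
Column maximums: [-2, -2, 2] → minimax = -2
No saddle point (maximin ≠ minimax). Mixed strategy needed.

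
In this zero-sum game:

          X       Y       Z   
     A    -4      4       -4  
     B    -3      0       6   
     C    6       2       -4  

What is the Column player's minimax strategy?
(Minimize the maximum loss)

Column should play Y, value = 4

Work:
Column player minimizes Row's maximum payoff:
Column X: max payoff to Row = 6
Column Y: max payoff to Row = 4
Column Z: max payoff to Row = 6
Minimum is 4, achieved by column Y.
Minimax strategy: Y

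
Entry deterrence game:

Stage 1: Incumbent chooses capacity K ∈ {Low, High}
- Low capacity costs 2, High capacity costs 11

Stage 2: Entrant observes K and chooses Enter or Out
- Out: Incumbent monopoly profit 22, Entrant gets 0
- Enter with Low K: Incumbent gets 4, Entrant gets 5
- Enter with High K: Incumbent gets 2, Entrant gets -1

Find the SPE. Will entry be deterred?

SPE: (High, Enter|Low, Out|High); Entry deterred. Incumbent net profit = 11

Work:
After Low K: Entrant enters (5 > 0)
After High K: Entrant stays out (-1 < 0)
Incumbent: Low → 4−2=2, High → 22−11=11
Incumbent chooses High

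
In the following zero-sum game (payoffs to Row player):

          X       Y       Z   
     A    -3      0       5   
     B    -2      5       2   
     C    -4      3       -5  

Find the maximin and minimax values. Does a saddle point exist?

Maximin = -2, Minimax = -2, Saddle: True

Work:
Row minimums: [-3, -2, -5] → maximin = -2
Column maximums: [-2, 5, 5] → minimax = -2
Saddle point exists! Game value = -2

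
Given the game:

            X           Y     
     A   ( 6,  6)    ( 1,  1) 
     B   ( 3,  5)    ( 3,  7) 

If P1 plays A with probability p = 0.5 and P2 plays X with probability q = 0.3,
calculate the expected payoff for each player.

E[P1] = 2.75, E[P2] = 4.45

Work:
E[P1] = p·q·π₁(A,X) + p·(1-q)·π₁(A,Y) + (1-p)·q·π₁(B,X) + (1-p)·(1-q)·π₁(B,Y)
= 0.5·0.3·6 + 0.5·0.7·1 + 0.5·0.3·3 + 0.5·0.7·3
= 2.75

E[P2] = 4.45 (similar calculation)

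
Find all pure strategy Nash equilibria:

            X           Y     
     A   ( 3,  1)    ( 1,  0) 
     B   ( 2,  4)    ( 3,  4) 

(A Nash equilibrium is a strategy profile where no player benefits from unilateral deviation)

Nash equilibrium: (A, X), (B, Y)

Work:
Best responses:
  P1 vs X: payoffs [3, 2] → best response A (payoff 3)
  P1 vs Y: payoffs [1, 3] → best response B (payoff 3)
  P2 vs A: payoffs [1, 0] → best response X (payoff 1)
  P2 vs B: payoffs [4, 4] → best response X/Y (payoff 4)
Mutual best responses: (A,X), (B,Y) → Nash equilibria.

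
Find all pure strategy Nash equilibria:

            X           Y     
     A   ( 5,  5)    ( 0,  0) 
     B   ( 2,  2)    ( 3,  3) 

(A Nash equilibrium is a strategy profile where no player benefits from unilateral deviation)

Nash equilibrium: (A, X), (B, Y)

Work:
Best responses:
  P1 vs X: payoffs [5, 2] → best response A (payoff 5)
  P1 vs Y: payoffs [0, 3] → best response B (payoff 3)
  P2 vs A: payoffs [5, 0] → best response X (payoff 5)
  P2 vs B: payoffs [2, 3] → best response Y (payoff 3)
Mutual best responses: (A,X), (B,Y) → Nash equilibria.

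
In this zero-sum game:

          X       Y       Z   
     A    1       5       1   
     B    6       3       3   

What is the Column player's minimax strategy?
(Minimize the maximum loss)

Column should play Z, value = 3

Work:
Column player minimizes Row's maximum payoff:
Column X: max payoff to Row = 6
Column Y: max payoff to Row = 5
Column Z: max payoff to Row = 3
Minimum is 3, achieved by column Z.
Minimax strategy: Z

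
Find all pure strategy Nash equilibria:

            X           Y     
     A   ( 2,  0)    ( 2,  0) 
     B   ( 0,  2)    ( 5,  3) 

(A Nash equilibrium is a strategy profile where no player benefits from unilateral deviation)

Nash equilibrium: (A, X), (B, Y)

Work:
Best responses:
  P1 vs X: payoffs [2, 0] → best response A (payoff 2)
  P1 vs Y: payoffs [2, 5] → best response B (payoff 5)
  P2 vs A: payoffs [0, 0] → best response X/Y (payoff 0)
  P2 vs B: payoffs [2, 3] → best response Y (payoff 3)
Mutual best responses: (A,X), (B,Y) → Nash equilibria.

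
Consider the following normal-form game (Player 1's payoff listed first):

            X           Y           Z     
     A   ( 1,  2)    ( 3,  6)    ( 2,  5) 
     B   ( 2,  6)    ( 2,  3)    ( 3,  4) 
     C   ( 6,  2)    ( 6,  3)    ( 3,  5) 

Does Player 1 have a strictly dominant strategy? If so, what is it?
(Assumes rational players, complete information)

No strictly dominant strategy exists for Player 1

Work:
A strategy strictly dominates another if it gives a strictly higher payoff against every opponent action. Compare each pair of P1's strategies column-by-column:
  A vs B: [1 vs 2, 3 vs 2, 2 vs 3] → A does not strictly dominate B (column X: 1 ≤ 2)
  A vs C: [1 vs 6, 3 vs 6, 2 vs 3] → A does not strictly dominate C (column X: 1 ≤ 6)
  B vs A: [2 vs 1, 2 vs 3, 3 vs 2] → B does not strictly dominate A (column Y: 2 ≤ 3)
  B vs C: [2 vs 6, 2 vs 6, 3 vs 3] → B does not strictly dominate C (column X: 2 ≤ 6)
  C vs A: [6 vs 1, 6 vs 3, 3 vs 2] → C strictly dominates A
  C vs B: [6 vs 2, 6 vs 2, 3 vs 3] → C does not strictly dominate B (column Z: 3 ≤ 3)
No single strategy strictly dominates all others → no strictly dominant strategy.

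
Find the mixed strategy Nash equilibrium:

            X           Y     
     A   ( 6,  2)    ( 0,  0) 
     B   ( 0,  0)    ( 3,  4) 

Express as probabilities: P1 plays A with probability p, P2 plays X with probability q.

p = 0.6667, q = 0.3333

Work:
Find probabilities that make opponent indifferent:
P2 chooses q to make P1 indifferent between A and B
P1 chooses p to make P2 indifferent between X and Y
Mixed NE: P1 plays (A: 0.6667, B: 0.3333), P2 plays (X: 0.3333, Y: 0.6667)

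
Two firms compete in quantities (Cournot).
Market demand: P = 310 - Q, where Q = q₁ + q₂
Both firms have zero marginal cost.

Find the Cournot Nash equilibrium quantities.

q₁* = q₂* = 103.33; P* = 103.33

Work:
Profit: π_i = P·q_i = (a - q_i - q_j)·q_i
FOC: ∂π_i/∂q_i = a - 2q_i - q_j = 0
Reaction function: q_i = (310 - q_j)/2
Symmetry: q* = 310/3 = 103.33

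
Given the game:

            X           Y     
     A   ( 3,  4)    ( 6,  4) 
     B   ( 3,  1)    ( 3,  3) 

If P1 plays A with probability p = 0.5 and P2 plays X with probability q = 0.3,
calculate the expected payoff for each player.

E[P1] = 4.05, E[P2] = 3.2

Work:
E[P1] = p·q·π₁(A,X) + p·(1-q)·π₁(A,Y) + (1-p)·q·π₁(B,X) + (1-p)·(1-q)·π₁(B,Y)
= 0.5·0.3·3 + 0.5·0.7·6 + 0.5·0.3·3 + 0.5·0.7·3
= 4.05

E[P2] = 3.2 (similar calculation)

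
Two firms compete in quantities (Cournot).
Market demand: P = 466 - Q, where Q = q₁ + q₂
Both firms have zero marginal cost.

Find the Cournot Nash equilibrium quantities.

q₁* = q₂* = 155.33; P* = 155.33

Work:
Profit: π_i = P·q_i = (a - q_i - q_j)·q_i
FOC: ∂π_i/∂q_i = a - 2q_i - q_j = 0
Reaction function: q_i = (466 - q_j)/2
Symmetry: q* = 466/3 = 155.33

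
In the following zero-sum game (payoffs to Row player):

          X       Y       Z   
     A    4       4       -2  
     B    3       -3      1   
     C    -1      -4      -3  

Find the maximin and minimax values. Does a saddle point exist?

Maximin = -2, Minimax = 1, Saddle: False

Work:
Row minimums: [-2, -3, -4] → maximin = -2
Column maximums: [4, 4, 1] → minimax = 1
No saddle point (maximin ≠ minimax). Mixed strategy needed.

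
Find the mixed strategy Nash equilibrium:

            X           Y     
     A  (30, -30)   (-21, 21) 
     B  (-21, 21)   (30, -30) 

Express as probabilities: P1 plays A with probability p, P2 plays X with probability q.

p = 0.5, q = 0.5

Work:
Find probabilities that make opponent indifferent:
P2 chooses q to make P1 indifferent between A and B
P1 chooses p to make P2 indifferent between X and Y
Mixed NE: P1 plays (A: 0.5, B: 0.5), P2 plays (X: 0.5, Y: 0.5)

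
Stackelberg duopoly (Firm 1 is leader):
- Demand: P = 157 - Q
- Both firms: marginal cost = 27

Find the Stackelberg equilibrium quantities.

q₁* (leader) = 65.0, q₂* (follower) = 32.5

Work:
Follower's reaction: q₂ = (a - c - q₁)/2
Leader substitutes: π₁ = q₁·(a - q₁ - (a-c-q₁)/2 - c)
FOC: q₁* = (157 - 27)/2 = 65.00
Then: q₂* = (157 - 27 - 65.0)/2 = 32.50
Leader has first-mover advantage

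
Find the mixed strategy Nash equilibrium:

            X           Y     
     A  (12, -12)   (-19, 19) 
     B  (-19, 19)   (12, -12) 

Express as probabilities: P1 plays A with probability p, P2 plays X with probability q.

p = 0.5, q = 0.5

Work:
Find probabilities that make opponent indifferent:
P2 chooses q to make P1 indifferent between A and B
P1 chooses p to make P2 indifferent between X and Y
Mixed NE: P1 plays (A: 0.5, B: 0.5), P2 plays (X: 0.5, Y: 0.5)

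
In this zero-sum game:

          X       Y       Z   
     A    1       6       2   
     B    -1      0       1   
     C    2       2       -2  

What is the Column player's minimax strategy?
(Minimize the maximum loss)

Column should play X or Z (all achieve the minimum), value = 2

Work:
Column player minimizes Row's maximum payoff:
Column X: max payoff to Row = 2
Column Y: max payoff to Row = 6
Column Z: max payoff to Row = 2
Minimum is 2, achieved by columns X, Z (tied).
Each of X or Z is a minimax strategy.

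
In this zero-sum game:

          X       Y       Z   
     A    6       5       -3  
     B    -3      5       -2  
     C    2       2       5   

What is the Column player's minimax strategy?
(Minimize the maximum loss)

Column should play Y or Z (all achieve the minimum), value = 5

Work:
Column player minimizes Row's maximum payoff:
Column X: max payoff to Row = 6
Column Y: max payoff to Row = 5
Column Z: max payoff to Row = 5
Minimum is 5, achieved by columns Y, Z (tied).
Each of Y or Z is a minimax strategy.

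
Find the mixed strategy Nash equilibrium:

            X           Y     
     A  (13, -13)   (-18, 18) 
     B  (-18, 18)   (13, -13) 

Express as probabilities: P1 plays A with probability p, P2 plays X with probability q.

p = 0.5, q = 0.5

Work:
Find probabilities that make opponent indifferent:
P2 chooses q to make P1 indifferent between A and B
P1 chooses p to make P2 indifferent between X and Y
Mixed NE: P1 plays (A: 0.5, B: 0.5), P2 plays (X: 0.5, Y: 0.5)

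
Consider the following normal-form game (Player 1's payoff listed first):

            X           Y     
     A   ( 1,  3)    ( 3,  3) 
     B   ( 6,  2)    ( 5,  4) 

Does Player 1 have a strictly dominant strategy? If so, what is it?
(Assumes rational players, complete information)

Yes, Player 1's strictly dominant strategy is B

Work:
A strategy strictly dominates another if it gives a strictly higher payoff against every opponent action. Compare each pair of P1's strategies column-by-column:
  A vs B: [1 vs 6, 3 vs 5] → A does not strictly dominate B (column X: 1 ≤ 6)
  B vs A: [6 vs 1, 5 vs 3] → B strictly dominates A
B strictly dominates every other strategy → strictly dominant.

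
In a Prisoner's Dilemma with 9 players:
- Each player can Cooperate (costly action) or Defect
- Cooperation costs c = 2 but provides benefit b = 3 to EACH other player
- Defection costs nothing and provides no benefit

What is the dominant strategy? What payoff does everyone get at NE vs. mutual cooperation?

Dominant: Defect; NE payoff = 0; Coop payoff = 22

Work:
Defect dominates (saves cost c = 2, benefit to others is external)
NE: All defect → everyone gets 0
If all cooperate: each receives (8)×3 - 2 = 22
Social dilemma: 22 > 0 but NE gives 0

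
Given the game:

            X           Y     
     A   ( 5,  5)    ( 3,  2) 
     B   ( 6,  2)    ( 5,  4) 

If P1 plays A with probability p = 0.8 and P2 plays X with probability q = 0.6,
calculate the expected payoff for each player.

E[P1] = 4.48, E[P2] = 3.6

Work:
E[P1] = p·q·π₁(A,X) + p·(1-q)·π₁(A,Y) + (1-p)·q·π₁(B,X) + (1-p)·(1-q)·π₁(B,Y)
= 0.8·0.6·5 + 0.8·0.4·3 + 0.2·0.6·6 + 0.2·0.4·5
= 4.48

E[P2] = 3.6 (similar calculation)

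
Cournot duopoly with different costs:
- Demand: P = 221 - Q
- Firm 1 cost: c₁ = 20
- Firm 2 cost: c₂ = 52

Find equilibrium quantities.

q₁* = 77.67, q₂* = 45.67

Work:
Reaction: q₁ = (221 - 20 - q₂)/2
Reaction: q₂ = (221 - 52 - q₁)/2
Solve simultaneously:
q₁* = (221 - 2×20 + 52)/3 = 77.67
q₂* = (221 - 2×52 + 20)/3 = 45.67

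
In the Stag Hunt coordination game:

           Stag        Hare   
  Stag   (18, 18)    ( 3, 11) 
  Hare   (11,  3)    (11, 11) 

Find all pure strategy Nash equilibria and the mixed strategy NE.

Pure NE: (Stag, Stag) and (Hare, Hare); Mixed NE: p = 0.5333, q = 0.5333

Work:
Check pure NE:
(Stag, Stag): (18, 18) - no unilateral deviation beneficial
(Hare, Hare): (11, 11) - no unilateral deviation beneficial
Mixed NE: P1 plays Stag with p = 0.5333, P2 plays Stag with q = 0.5333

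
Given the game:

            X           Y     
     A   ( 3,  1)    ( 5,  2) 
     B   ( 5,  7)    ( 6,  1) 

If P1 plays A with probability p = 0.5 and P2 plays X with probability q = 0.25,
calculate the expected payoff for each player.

E[P1] = 5.125, E[P2] = 2.125

Work:
E[P1] = p·q·π₁(A,X) + p·(1-q)·π₁(A,Y) + (1-p)·q·π₁(B,X) + (1-p)·(1-q)·π₁(B,Y)
= 0.5·0.25·3 + 0.5·0.75·5 + 0.5·0.25·5 + 0.5·0.75·6
= 5.125

E[P2] = 2.125 (similar calculation)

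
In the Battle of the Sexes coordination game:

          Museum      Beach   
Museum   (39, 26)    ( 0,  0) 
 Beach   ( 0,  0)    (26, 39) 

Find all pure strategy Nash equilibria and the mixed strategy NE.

Pure NE: (Museum, Museum) and (Beach, Beach); Mixed NE: p = 0.6, q = 0.4

Work:
Check pure NE:
(Museum, Museum): (39, 26) - no unilateral deviation beneficial
(Beach, Beach): (26, 39) - no unilateral deviation beneficial
Mixed NE: P1 plays Museum with p = 0.6, P2 plays Museum with q = 0.4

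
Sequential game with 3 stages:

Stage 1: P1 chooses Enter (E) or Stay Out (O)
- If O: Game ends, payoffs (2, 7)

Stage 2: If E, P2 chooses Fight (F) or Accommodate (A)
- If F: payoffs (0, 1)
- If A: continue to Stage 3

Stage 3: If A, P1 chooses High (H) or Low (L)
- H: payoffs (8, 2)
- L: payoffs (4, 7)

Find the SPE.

SPE: (E, A, H); Outcome (8, 2)

Work:
Stage 3: P1 chooses H (8 vs 4)
Stage 2: P2: F->1, A->2 (anticipating H). Choose A
Stage 1: P1: O->2, E->8 (anticipating A, H). Choose E
SPE path: E -> A -> H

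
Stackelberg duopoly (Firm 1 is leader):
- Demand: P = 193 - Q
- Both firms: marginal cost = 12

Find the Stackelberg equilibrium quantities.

q₁* (leader) = 90.5, q₂* (follower) = 45.25

Work:
Follower's reaction: q₂ = (a - c - q₁)/2
Leader substitutes: π₁ = q₁·(a - q₁ - (a-c-q₁)/2 - c)
FOC: q₁* = (193 - 12)/2 = 90.50
Then: q₂* = (193 - 12 - 90.5)/2 = 45.25
Leader has first-mover advantage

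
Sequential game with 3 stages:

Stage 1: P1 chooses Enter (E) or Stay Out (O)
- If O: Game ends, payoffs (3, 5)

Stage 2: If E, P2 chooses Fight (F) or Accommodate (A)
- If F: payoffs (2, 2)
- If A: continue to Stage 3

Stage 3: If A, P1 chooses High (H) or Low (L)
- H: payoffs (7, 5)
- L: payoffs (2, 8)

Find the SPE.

SPE: (E, A, H); Outcome (7, 5)

Work:
Stage 3: P1 chooses H (7 vs 2)
Stage 2: P2: F->2, A->5 (anticipating H). Choose A
Stage 1: P1: O->3, E->7 (anticipating A, H). Choose E
SPE path: E -> A -> H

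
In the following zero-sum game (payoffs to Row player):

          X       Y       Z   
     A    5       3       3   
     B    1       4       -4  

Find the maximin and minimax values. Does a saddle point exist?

Maximin = 3, Minimax = 3, Saddle: True

Work:
Row minimums: [3, -4] → maximin = 3
Column maximums: [5, 4, 3] → minimax = 3
Saddle point exists! Game value = 3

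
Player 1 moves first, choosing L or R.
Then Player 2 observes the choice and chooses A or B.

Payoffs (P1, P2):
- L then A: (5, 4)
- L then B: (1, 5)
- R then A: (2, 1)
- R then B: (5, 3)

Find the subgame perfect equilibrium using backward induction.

P1 plays R, P2 plays B after L and B after R; Payoff (5, 3)

Work:
Backward induction:
After L: P2 chooses B → P1 gets 1
After R: P2 chooses B → P1 gets 5
P1 chooses R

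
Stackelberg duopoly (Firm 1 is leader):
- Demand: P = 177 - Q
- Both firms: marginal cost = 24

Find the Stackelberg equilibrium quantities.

q₁* (leader) = 76.5, q₂* (follower) = 38.25

Work:
Follower's reaction: q₂ = (a - c - q₁)/2
Leader substitutes: π₁ = q₁·(a - q₁ - (a-c-q₁)/2 - c)
FOC: q₁* = (177 - 24)/2 = 76.50
Then: q₂* = (177 - 24 - 76.5)/2 = 38.25
Leader has first-mover advantage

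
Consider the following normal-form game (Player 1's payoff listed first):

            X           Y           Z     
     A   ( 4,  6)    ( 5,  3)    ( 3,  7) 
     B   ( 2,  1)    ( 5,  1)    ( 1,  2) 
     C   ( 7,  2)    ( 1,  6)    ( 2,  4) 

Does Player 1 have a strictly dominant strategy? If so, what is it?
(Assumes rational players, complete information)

No strictly dominant strategy exists for Player 1

Work:
A strategy strictly dominates another if it gives a strictly higher payoff against every opponent action. Compare each pair of P1's strategies column-by-column:
  A vs B: [4 vs 2, 5 vs 5, 3 vs 1] → A does not strictly dominate B (column Y: 5 ≤ 5)
  A vs C: [4 vs 7, 5 vs 1, 3 vs 2] → A does not strictly dominate C (column X: 4 ≤ 7)
  B vs A: [2 vs 4, 5 vs 5, 1 vs 3] → B does not strictly dominate A (column X: 2 ≤ 4)
  B vs C: [2 vs 7, 5 vs 1, 1 vs 2] → B does not strictly dominate C (column X: 2 ≤ 7)
  C vs A: [7 vs 4, 1 vs 5, 2 vs 3] → C does not strictly dominate A (column Y: 1 ≤ 5)
  C vs B: [7 vs 2, 1 vs 5, 2 vs 1] → C does not strictly dominate B (column Y: 1 ≤ 5)
No single strategy strictly dominates all others → no strictly dominant strategy.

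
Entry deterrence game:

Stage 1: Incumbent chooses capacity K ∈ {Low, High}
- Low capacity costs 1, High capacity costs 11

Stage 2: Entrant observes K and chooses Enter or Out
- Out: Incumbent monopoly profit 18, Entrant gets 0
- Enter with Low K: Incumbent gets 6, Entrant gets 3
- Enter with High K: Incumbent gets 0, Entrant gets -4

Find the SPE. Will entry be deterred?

SPE: (High, Enter|Low, Out|High); Entry deterred. Incumbent net profit = 7

Work:
After Low K: Entrant enters (3 > 0)
After High K: Entrant stays out (-4 < 0)
Incumbent: Low → 6−1=5, High → 18−11=7
Incumbent chooses High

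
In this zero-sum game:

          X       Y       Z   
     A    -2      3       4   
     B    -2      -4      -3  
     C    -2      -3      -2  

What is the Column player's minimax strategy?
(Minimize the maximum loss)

Column should play X, value = -2

Work:
Column player minimizes Row's maximum payoff:
Column X: max payoff to Row = -2
Column Y: max payoff to Row = 3
Column Z: max payoff to Row = 4
Minimum is -2, achieved by column X.
Minimax strategy: X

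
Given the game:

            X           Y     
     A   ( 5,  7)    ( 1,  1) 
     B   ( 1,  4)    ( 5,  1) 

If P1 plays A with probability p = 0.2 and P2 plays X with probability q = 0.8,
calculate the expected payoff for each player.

E[P1] = 2.28, E[P2] = 3.88

Work:
E[P1] = p·q·π₁(A,X) + p·(1-q)·π₁(A,Y) + (1-p)·q·π₁(B,X) + (1-p)·(1-q)·π₁(B,Y)
= 0.2·0.8·5 + 0.2·0.2·1 + 0.8·0.8·1 + 0.8·0.2·5
= 2.28

E[P2] = 3.88 (similar calculation)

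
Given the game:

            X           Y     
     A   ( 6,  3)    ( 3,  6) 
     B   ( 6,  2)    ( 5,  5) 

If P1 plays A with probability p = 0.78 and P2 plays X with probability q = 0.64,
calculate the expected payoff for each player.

E[P1] = 5.0784, E[P2] = 3.86

Work:
E[P1] = p·q·π₁(A,X) + p·(1-q)·π₁(A,Y) + (1-p)·q·π₁(B,X) + (1-p)·(1-q)·π₁(B,Y)
= 0.78·0.64·6 + 0.78·0.36·3 + 0.22·0.64·6 + 0.22·0.36·5
= 5.0784

E[P2] = 3.86 (similar calculation)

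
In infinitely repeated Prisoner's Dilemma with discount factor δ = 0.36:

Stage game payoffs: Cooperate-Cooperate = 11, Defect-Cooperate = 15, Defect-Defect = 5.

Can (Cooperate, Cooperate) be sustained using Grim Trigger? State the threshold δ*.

δ* = 0.4; since δ = 0.36 < 0.4, cooperation cannot be sustained

Work:
For Grim Trigger:
Cooperate forever: 11/(1-δ)
Defect then punished: 15 + 5·δ/(1-δ)
Need: 11/(1-δ) ≥ 15 + 5·δ/(1-δ)
Solving: δ ≥ (T-R)/(T-P) = (15-11)/(15-5) = 0.4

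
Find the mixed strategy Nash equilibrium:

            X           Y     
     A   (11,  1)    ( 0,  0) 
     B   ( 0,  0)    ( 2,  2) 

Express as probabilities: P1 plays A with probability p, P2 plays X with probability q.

p = 0.6667, q = 0.1538

Work:
Find probabilities that make opponent indifferent:
P2 chooses q to make P1 indifferent between A and B
P1 chooses p to make P2 indifferent between X and Y
Mixed NE: P1 plays (A: 0.6667, B: 0.3333), P2 plays (X: 0.1538, Y: 0.8462)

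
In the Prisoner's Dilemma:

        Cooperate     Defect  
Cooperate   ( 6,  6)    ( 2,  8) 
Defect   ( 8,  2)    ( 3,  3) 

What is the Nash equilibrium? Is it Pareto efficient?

(Defect, Defect) is NE; not Pareto efficient

Work:
Defect dominates Cooperate for both players:
If P2 cooperates: Defect (8) > Cooperate (6)
If P2 defects: Defect (3) > Cooperate (2)
NE: (Defect, Defect) with payoff (3, 3)
But (Cooperate, Cooperate) = (6, 6) Pareto dominates (3, 3)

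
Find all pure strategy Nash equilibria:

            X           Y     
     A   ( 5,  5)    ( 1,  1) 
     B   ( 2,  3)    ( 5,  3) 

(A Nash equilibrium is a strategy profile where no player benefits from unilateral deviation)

Nash equilibrium: (A, X), (B, Y)

Work:
Best responses:
  P1 vs X: payoffs [5, 2] → best response A (payoff 5)
  P1 vs Y: payoffs [1, 5] → best response B (payoff 5)
  P2 vs A: payoffs [5, 1] → best response X (payoff 5)
  P2 vs B: payoffs [3, 3] → best response X/Y (payoff 3)
Mutual best responses: (A,X), (B,Y) → Nash equilibria.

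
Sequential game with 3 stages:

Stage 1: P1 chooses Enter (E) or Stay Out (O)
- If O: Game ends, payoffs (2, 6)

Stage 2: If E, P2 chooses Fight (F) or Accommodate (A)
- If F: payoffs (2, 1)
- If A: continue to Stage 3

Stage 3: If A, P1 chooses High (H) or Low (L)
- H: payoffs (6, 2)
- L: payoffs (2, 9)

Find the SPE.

SPE: (E, A, H); Outcome (6, 2)

Work:
Stage 3: P1 chooses H (6 vs 2)
Stage 2: P2: F->1, A->2 (anticipating H). Choose A
Stage 1: P1: O->2, E->6 (anticipating A, H). Choose E
SPE path: E -> A -> H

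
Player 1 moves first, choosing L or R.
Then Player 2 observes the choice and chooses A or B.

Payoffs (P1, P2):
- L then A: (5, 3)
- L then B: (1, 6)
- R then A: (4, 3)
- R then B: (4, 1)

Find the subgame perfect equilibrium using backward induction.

P1 plays R, P2 plays B after L and A after R; Payoff (4, 3)

Work:
Backward induction:
After L: P2 chooses B → P1 gets 1
After R: P2 chooses A → P1 gets 4
P1 chooses R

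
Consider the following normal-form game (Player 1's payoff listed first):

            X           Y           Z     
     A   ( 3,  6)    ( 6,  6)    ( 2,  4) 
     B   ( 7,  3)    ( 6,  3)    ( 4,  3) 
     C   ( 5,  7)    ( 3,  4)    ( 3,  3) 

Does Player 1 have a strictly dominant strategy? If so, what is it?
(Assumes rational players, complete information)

No strictly dominant strategy exists for Player 1

Work:
A strategy strictly dominates another if it gives a strictly higher payoff against every opponent action. Compare each pair of P1's strategies column-by-column:
  A vs B: [3 vs 7, 6 vs 6, 2 vs 4] → A does not strictly dominate B (column X: 3 ≤ 7)
  A vs C: [3 vs 5, 6 vs 3, 2 vs 3] → A does not strictly dominate C (column X: 3 ≤ 5)
  B vs A: [7 vs 3, 6 vs 6, 4 vs 2] → B does not strictly dominate A (column Y: 6 ≤ 6)
  B vs C: [7 vs 5, 6 vs 3, 4 vs 3] → B strictly dominates C
  C vs A: [5 vs 3, 3 vs 6, 3 vs 2] → C does not strictly dominate A (column Y: 3 ≤ 6)
  C vs B: [5 vs 7, 3 vs 6, 3 vs 4] → C does not strictly dominate B (column X: 5 ≤ 7)
No single strategy strictly dominates all others → no strictly dominant strategy.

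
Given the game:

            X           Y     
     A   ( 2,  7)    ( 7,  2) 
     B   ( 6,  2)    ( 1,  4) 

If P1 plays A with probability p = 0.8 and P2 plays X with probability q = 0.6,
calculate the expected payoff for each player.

E[P1] = 4.0, E[P2] = 4.56

Work:
E[P1] = p·q·π₁(A,X) + p·(1-q)·π₁(A,Y) + (1-p)·q·π₁(B,X) + (1-p)·(1-q)·π₁(B,Y)
= 0.8·0.6·2 + 0.8·0.4·7 + 0.2·0.6·6 + 0.2·0.4·1
= 4.0

E[P2] = 4.56 (similar calculation)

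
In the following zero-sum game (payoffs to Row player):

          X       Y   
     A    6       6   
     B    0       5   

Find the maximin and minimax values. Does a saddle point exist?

Maximin = 6, Minimax = 6, Saddle: True

Work:
Row minimums: [6, 0] → maximin = 6
Column maximums: [6, 6] → minimax = 6
Saddle point exists! Game value = 6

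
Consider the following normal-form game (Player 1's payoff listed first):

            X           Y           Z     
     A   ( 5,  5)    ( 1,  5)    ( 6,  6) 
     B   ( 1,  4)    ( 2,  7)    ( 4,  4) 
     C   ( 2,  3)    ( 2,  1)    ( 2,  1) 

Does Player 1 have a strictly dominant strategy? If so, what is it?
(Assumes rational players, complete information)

No strictly dominant strategy exists for Player 1

Work:
A strategy strictly dominates another if it gives a strictly higher payoff against every opponent action. Compare each pair of P1's strategies column-by-column:
  A vs B: [5 vs 1, 1 vs 2, 6 vs 4] → A does not strictly dominate B (column Y: 1 ≤ 2)
  A vs C: [5 vs 2, 1 vs 2, 6 vs 2] → A does not strictly dominate C (column Y: 1 ≤ 2)
  B vs A: [1 vs 5, 2 vs 1, 4 vs 6] → B does not strictly dominate A (column X: 1 ≤ 5)
  B vs C: [1 vs 2, 2 vs 2, 4 vs 2] → B does not strictly dominate C (column X: 1 ≤ 2)
  C vs A: [2 vs 5, 2 vs 1, 2 vs 6] → C does not strictly dominate A (column X: 2 ≤ 5)
  C vs B: [2 vs 1, 2 vs 2, 2 vs 4] → C does not strictly dominate B (column Y: 2 ≤ 2)
No single strategy strictly dominates all others → no strictly dominant strategy.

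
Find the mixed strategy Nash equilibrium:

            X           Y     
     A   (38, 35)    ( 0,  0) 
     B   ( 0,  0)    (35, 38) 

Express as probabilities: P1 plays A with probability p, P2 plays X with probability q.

p = 0.5205, q = 0.4795

Work:
Find probabilities that make opponent indifferent:
P2 chooses q to make P1 indifferent between A and B
P1 chooses p to make P2 indifferent between X and Y
Mixed NE: P1 plays (A: 0.5205, B: 0.4795), P2 plays (X: 0.4795, Y: 0.5205)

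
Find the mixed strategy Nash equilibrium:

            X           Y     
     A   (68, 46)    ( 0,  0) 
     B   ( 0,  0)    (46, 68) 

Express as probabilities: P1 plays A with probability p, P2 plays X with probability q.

p = 0.5965, q = 0.4035

Work:
Find probabilities that make opponent indifferent:
P2 chooses q to make P1 indifferent between A and B
P1 chooses p to make P2 indifferent between X and Y
Mixed NE: P1 plays (A: 0.5965, B: 0.4035), P2 plays (X: 0.4035, Y: 0.5965)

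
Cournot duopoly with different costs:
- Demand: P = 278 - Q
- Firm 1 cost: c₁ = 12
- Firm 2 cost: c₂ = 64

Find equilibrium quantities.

q₁* = 106.0, q₂* = 54.0

Work:
Reaction: q₁ = (278 - 12 - q₂)/2
Reaction: q₂ = (278 - 64 - q₁)/2
Solve simultaneously:
q₁* = (278 - 2×12 + 64)/3 = 106.0
q₂* = (278 - 2×64 + 12)/3 = 54.0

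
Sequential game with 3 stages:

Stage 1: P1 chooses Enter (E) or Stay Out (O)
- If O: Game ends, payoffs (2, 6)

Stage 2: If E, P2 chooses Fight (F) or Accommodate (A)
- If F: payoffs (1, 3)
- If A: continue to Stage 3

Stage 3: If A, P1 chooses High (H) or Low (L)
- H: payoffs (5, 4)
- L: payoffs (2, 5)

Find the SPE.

SPE: (E, A, H); Outcome (5, 4)

Work:
Stage 3: P1 chooses H (5 vs 2)
Stage 2: P2: F->3, A->4 (anticipating H). Choose A
Stage 1: P1: O->2, E->5 (anticipating A, H). Choose E
SPE path: E -> A -> H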